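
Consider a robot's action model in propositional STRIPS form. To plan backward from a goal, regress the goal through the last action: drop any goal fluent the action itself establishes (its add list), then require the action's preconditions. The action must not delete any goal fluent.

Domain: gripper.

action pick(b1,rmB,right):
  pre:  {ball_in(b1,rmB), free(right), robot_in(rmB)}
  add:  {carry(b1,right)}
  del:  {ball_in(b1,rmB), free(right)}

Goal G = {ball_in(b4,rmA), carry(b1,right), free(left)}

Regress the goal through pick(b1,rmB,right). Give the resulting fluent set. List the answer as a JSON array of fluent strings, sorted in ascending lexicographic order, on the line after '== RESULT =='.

Regress:
  G ∩ del = {}  (empty — regression defined)
  G \ add = {ball_in(b4,rmA), carry(b1,right), free(left)} \ {carry(b1,right)} = {ball_in(b4,rmA), free(left)}
  ∪ pre   = {ball_in(b4,rmA), free(left)} ∪ {ball_in(b1,rmB), free(right), robot_in(rmB)}
          = {ball_in(b1,rmB), ball_in(b4,rmA), free(left), free(right), robot_in(rmB)}

== RESULT ==
["ball_in(b1,rmB)", "ball_in(b4,rmA)", "free(left)", "free(right)", "robot_in(rmB)"]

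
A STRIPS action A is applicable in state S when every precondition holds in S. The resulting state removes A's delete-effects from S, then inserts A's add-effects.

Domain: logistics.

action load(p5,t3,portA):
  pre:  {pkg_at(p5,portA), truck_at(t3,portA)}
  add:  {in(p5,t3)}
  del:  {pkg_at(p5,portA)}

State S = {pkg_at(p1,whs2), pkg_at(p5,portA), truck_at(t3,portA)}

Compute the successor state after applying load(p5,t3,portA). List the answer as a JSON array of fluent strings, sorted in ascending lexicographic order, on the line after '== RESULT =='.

Progress:
  pre ⊆ S: {pkg_at(p5,portA), truck_at(t3,portA)} ⊆ S  — applicable
  S \ del = {pkg_at(p1,whs2), truck_at(t3,portA)}
  ∪ add   = {in(p5,t3), pkg_at(p1,whs2), truck_at(t3,portA)}

== RESULT ==
["in(p5,t3)", "pkg_at(p1,whs2)", "truck_at(t3,portA)"]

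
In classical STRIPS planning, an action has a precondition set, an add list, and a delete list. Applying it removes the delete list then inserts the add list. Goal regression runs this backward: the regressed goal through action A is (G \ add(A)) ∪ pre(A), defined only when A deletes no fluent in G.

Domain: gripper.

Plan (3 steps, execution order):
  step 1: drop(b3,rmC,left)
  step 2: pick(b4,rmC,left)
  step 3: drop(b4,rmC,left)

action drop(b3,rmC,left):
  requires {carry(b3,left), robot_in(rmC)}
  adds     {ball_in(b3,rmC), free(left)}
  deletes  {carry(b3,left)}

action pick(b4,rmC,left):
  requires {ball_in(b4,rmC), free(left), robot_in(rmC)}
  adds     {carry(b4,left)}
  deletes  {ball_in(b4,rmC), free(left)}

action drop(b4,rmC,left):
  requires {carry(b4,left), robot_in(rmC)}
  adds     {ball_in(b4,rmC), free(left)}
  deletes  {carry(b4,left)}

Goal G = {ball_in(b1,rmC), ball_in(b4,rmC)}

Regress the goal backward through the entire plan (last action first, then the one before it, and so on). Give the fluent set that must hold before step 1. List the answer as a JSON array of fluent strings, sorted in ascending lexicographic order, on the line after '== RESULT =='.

Regress step by step:
  through step 3 (drop(b4,rmC,left)): drop {ball_in(b4,rmC)}, keep {ball_in(b1,rmC)}, require {carry(b4,left), robot_in(rmC)}
    → {ball_in(b1,rmC), carry(b4,left), robot_in(rmC)}
  through step 2 (pick(b4,rmC,left)): drop {carry(b4,left)}, keep {ball_in(b1,rmC), robot_in(rmC)}, require {ball_in(b4,rmC), free(left), robot_in(rmC)}
    → {ball_in(b1,rmC), ball_in(b4,rmC), free(left), robot_in(rmC)}
  through step 1 (drop(b3,rmC,left)): drop {free(left)}, keep {ball_in(b1,rmC), ball_in(b4,rmC), robot_in(rmC)}, require {carry(b3,left), robot_in(rmC)}
    → {ball_in(b1,rmC), ball_in(b4,rmC), carry(b3,left), robot_in(rmC)}

== RESULT ==
["ball_in(b1,rmC)", "ball_in(b4,rmC)", "carry(b3,left)", "robot_in(rmC)"]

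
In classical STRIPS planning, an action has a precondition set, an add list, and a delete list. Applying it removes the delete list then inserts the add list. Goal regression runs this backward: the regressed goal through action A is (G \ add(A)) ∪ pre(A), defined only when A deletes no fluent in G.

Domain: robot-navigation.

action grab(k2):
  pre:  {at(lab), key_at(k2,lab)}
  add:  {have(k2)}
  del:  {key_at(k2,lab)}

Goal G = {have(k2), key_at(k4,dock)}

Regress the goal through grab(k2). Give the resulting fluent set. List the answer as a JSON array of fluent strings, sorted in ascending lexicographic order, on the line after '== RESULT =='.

Regress:
  G ∩ del = {}  (empty — regression defined)
  G \ add = {have(k2), key_at(k4,dock)} \ {have(k2)} = {key_at(k4,dock)}
  ∪ pre   = {key_at(k4,dock)} ∪ {at(lab), key_at(k2,lab)}
          = {at(lab), key_at(k2,lab), key_at(k4,dock)}

== RESULT ==
["at(lab)", "key_at(k2,lab)", "key_at(k4,dock)"]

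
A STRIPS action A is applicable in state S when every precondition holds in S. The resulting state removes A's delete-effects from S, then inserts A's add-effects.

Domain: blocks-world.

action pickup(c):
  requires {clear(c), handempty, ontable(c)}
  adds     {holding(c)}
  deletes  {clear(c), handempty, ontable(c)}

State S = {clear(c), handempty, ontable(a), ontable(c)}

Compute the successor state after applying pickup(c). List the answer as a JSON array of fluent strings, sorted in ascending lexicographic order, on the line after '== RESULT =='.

Progress:
  pre ⊆ S: {clear(c), handempty, ontable(c)} ⊆ S  — applicable
  S \ del = {ontable(a)}
  ∪ add   = {holding(c), ontable(a)}

== RESULT ==
["holding(c)", "ontable(a)"]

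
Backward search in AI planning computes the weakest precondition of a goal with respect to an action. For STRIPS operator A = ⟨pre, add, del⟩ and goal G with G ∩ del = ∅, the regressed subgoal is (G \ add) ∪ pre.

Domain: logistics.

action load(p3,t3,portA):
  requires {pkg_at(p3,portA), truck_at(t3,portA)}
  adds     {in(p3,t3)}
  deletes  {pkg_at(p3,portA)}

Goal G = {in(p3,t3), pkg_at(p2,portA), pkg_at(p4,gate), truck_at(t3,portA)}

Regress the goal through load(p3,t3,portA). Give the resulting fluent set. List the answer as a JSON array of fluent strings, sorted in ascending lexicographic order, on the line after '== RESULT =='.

Regress:
  G ∩ del = {}  (empty — regression defined)
  G \ add = {in(p3,t3), pkg_at(p2,portA), pkg_at(p4,gate), truck_at(t3,portA)} \ {in(p3,t3)} = {pkg_at(p2,portA), pkg_at(p4,gate), truck_at(t3,portA)}
  ∪ pre   = {pkg_at(p2,portA), pkg_at(p4,gate), truck_at(t3,portA)} ∪ {pkg_at(p3,portA), truck_at(t3,portA)}
          = {pkg_at(p2,portA), pkg_at(p3,portA), pkg_at(p4,gate), truck_at(t3,portA)}

== RESULT ==
["pkg_at(p2,portA)", "pkg_at(p3,portA)", "pkg_at(p4,gate)", "truck_at(t3,portA)"]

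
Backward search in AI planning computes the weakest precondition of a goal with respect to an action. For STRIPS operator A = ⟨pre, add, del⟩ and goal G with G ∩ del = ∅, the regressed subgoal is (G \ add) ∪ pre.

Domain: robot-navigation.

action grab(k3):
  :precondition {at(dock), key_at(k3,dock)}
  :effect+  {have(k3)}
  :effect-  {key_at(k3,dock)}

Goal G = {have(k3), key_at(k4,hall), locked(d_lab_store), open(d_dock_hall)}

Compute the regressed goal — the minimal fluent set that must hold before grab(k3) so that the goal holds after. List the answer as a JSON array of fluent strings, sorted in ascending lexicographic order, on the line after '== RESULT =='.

Compute (G \ add) ∪ pre:
  G ∩ del = {}  (empty — regression defined)
  G \ add = {have(k3), key_at(k4,hall), locked(d_lab_store), open(d_dock_hall)} \ {have(k3)} = {key_at(k4,hall), locked(d_lab_store), open(d_dock_hall)}
  ∪ pre   = {key_at(k4,hall), locked(d_lab_store), open(d_dock_hall)} ∪ {at(dock), key_at(k3,dock)}
          = {at(dock), key_at(k3,dock), key_at(k4,hall), locked(d_lab_store), open(d_dock_hall)}

== RESULT ==
["at(dock)", "key_at(k3,dock)", "key_at(k4,hall)", "locked(d_lab_store)", "open(d_dock_hall)"]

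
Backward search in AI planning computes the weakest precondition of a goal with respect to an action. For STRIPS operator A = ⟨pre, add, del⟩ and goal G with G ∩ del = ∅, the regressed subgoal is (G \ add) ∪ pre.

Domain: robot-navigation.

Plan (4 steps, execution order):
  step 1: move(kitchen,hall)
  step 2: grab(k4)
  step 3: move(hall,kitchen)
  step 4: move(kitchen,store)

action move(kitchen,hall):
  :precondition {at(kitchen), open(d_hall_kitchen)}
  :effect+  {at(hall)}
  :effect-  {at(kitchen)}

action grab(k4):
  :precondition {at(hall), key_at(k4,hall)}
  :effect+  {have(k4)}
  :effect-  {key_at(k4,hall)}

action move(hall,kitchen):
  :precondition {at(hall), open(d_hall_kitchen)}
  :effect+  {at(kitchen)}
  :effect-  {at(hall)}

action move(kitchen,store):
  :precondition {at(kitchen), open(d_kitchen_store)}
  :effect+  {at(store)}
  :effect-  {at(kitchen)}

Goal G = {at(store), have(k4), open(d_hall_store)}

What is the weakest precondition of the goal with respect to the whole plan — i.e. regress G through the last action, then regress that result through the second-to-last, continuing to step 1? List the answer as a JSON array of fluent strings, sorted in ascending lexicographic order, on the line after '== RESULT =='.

Regress step by step:
  through step 4 (move(kitchen,store)): drop {at(store)}, keep {have(k4), open(d_hall_store)}, require {at(kitchen), open(d_kitchen_store)}
    → {at(kitchen), have(k4), open(d_hall_store), open(d_kitchen_store)}
  through step 3 (move(hall,kitchen)): drop {at(kitchen)}, keep {have(k4), open(d_hall_store), open(d_kitchen_store)}, require {at(hall), open(d_hall_kitchen)}
    → {at(hall), have(k4), open(d_hall_kitchen), open(d_hall_store), open(d_kitchen_store)}
  through step 2 (grab(k4)): drop {have(k4)}, keep {at(hall), open(d_hall_kitchen), open(d_hall_store), open(d_kitchen_store)}, require {at(hall), key_at(k4,hall)}
    → {at(hall), key_at(k4,hall), open(d_hall_kitchen), open(d_hall_store), open(d_kitchen_store)}
  through step 1 (move(kitchen,hall)): drop {at(hall)}, keep {key_at(k4,hall), open(d_hall_kitchen), open(d_hall_store), open(d_kitchen_store)}, require {at(kitchen), open(d_hall_kitchen)}
    → {at(kitchen), key_at(k4,hall), open(d_hall_kitchen), open(d_hall_store), open(d_kitchen_store)}

== RESULT ==
["at(kitchen)", "key_at(k4,hall)", "open(d_hall_kitchen)", "open(d_hall_store)", "open(d_kitchen_store)"]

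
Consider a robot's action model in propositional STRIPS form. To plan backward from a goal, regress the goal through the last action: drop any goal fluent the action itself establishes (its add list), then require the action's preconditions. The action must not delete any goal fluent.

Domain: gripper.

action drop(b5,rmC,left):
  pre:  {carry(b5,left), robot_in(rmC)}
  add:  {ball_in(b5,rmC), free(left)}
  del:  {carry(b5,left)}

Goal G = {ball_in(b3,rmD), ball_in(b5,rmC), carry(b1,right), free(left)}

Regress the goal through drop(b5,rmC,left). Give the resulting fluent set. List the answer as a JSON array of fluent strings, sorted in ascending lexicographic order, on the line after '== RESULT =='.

Regress:
  G ∩ del = {}  (empty — regression defined)
  G \ add = {ball_in(b3,rmD), ball_in(b5,rmC), carry(b1,right), free(left)} \ {ball_in(b5,rmC), free(left)} = {ball_in(b3,rmD), carry(b1,right)}
  ∪ pre   = {ball_in(b3,rmD), carry(b1,right)} ∪ {carry(b5,left), robot_in(rmC)}
          = {ball_in(b3,rmD), carry(b1,right), carry(b5,left), robot_in(rmC)}

== RESULT ==
["ball_in(b3,rmD)", "carry(b1,right)", "carry(b5,left)", "robot_in(rmC)"]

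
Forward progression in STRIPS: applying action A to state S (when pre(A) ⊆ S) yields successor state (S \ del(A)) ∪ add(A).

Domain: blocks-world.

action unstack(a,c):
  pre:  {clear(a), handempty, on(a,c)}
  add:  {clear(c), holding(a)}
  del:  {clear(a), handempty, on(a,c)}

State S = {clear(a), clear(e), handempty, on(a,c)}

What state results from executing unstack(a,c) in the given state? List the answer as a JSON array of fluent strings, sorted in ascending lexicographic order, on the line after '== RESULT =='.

Compute (S \ del) ∪ add:
  pre ⊆ S: {clear(a), handempty, on(a,c)} ⊆ S  — applicable
  S \ del = {clear(e)}
  ∪ add   = {clear(c), clear(e), holding(a)}

== RESULT ==
["clear(c)", "clear(e)", "holding(a)"]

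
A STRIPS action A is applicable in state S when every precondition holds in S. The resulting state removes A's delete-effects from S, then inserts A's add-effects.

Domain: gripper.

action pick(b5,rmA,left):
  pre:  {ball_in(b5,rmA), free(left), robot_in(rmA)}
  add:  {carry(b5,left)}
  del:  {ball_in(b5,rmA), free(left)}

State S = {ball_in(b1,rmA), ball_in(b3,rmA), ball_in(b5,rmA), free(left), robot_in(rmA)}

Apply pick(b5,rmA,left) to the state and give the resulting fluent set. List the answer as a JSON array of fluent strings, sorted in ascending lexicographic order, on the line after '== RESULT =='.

Compute (S \ del) ∪ add:
  pre ⊆ S: {ball_in(b5,rmA), free(left), robot_in(rmA)} ⊆ S  — applicable
  S \ del = {ball_in(b1,rmA), ball_in(b3,rmA), robot_in(rmA)}
  ∪ add   = {ball_in(b1,rmA), ball_in(b3,rmA), carry(b5,left), robot_in(rmA)}

== RESULT ==
["ball_in(b1,rmA)", "ball_in(b3,rmA)", "carry(b5,left)", "robot_in(rmA)"]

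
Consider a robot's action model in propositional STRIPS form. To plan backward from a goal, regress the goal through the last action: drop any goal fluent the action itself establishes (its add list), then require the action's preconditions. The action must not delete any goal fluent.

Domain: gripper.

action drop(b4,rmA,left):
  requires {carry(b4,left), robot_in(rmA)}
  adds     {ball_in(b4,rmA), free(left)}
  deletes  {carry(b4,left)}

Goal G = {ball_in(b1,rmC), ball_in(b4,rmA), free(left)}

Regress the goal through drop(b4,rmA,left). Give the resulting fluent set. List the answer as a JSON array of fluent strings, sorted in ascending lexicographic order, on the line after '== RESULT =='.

Compute (G \ add) ∪ pre:
  G ∩ del = {}  (empty — regression defined)
  G \ add = {ball_in(b1,rmC), ball_in(b4,rmA), free(left)} \ {ball_in(b4,rmA), free(left)} = {ball_in(b1,rmC)}
  ∪ pre   = {ball_in(b1,rmC)} ∪ {carry(b4,left), robot_in(rmA)}
          = {ball_in(b1,rmC), carry(b4,left), robot_in(rmA)}

== RESULT ==
["ball_in(b1,rmC)", "carry(b4,left)", "robot_in(rmA)"]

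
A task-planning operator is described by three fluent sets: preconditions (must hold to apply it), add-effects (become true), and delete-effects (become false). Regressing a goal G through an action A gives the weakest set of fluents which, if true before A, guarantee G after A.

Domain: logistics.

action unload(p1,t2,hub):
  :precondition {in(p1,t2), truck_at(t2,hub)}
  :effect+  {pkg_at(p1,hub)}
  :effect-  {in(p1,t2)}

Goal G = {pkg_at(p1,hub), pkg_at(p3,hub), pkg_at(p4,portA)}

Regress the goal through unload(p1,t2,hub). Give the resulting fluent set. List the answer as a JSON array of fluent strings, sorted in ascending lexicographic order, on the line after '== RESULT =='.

Compute (G \ add) ∪ pre:
  G ∩ del = {}  (empty — regression defined)
  G \ add = {pkg_at(p1,hub), pkg_at(p3,hub), pkg_at(p4,portA)} \ {pkg_at(p1,hub)} = {pkg_at(p3,hub), pkg_at(p4,portA)}
  ∪ pre   = {pkg_at(p3,hub), pkg_at(p4,portA)} ∪ {in(p1,t2), truck_at(t2,hub)}
          = {in(p1,t2), pkg_at(p3,hub), pkg_at(p4,portA), truck_at(t2,hub)}

== RESULT ==
["in(p1,t2)", "pkg_at(p3,hub)", "pkg_at(p4,portA)", "truck_at(t2,hub)"]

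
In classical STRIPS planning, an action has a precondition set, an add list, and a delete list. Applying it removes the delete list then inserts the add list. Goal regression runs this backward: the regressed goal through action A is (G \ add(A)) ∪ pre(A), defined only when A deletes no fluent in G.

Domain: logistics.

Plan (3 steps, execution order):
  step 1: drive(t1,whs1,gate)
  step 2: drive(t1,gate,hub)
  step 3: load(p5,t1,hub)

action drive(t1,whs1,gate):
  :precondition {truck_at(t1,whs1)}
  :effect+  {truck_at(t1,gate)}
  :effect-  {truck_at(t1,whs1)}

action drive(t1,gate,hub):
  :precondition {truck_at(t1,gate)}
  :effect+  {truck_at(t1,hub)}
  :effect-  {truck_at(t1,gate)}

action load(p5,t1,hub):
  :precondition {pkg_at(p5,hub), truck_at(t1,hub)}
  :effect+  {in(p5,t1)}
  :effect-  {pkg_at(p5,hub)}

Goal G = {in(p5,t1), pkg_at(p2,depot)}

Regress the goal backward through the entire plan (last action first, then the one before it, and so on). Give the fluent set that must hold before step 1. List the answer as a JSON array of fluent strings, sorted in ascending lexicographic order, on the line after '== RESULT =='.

Regress step by step:
  through step 3 (load(p5,t1,hub)): drop {in(p5,t1)}, keep {pkg_at(p2,depot)}, require {pkg_at(p5,hub), truck_at(t1,hub)}
    → {pkg_at(p2,depot), pkg_at(p5,hub), truck_at(t1,hub)}
  through step 2 (drive(t1,gate,hub)): drop {truck_at(t1,hub)}, keep {pkg_at(p2,depot), pkg_at(p5,hub)}, require {truck_at(t1,gate)}
    → {pkg_at(p2,depot), pkg_at(p5,hub), truck_at(t1,gate)}
  through step 1 (drive(t1,whs1,gate)): drop {truck_at(t1,gate)}, keep {pkg_at(p2,depot), pkg_at(p5,hub)}, require {truck_at(t1,whs1)}
    → {pkg_at(p2,depot), pkg_at(p5,hub), truck_at(t1,whs1)}

== RESULT ==
["pkg_at(p2,depot)", "pkg_at(p5,hub)", "truck_at(t1,whs1)"]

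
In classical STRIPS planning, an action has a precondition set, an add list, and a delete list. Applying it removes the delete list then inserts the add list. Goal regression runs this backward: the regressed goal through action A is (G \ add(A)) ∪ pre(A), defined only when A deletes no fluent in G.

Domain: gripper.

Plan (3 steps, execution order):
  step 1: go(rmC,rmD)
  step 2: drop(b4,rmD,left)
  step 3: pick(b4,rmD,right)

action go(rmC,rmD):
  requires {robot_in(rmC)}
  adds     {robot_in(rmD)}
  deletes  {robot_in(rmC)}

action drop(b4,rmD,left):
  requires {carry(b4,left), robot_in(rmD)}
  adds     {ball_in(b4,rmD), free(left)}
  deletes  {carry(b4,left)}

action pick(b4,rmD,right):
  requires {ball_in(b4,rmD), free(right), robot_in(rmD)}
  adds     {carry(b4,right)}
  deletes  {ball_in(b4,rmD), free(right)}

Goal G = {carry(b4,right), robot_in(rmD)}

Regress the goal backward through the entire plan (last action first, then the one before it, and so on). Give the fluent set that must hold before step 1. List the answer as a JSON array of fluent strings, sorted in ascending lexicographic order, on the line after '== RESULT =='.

Work backward from the goal:
  through step 3 (pick(b4,rmD,right)): drop {carry(b4,right)}, keep {robot_in(rmD)}, require {ball_in(b4,rmD), free(right), robot_in(rmD)}
    → {ball_in(b4,rmD), free(right), robot_in(rmD)}
  through step 2 (drop(b4,rmD,left)): drop {ball_in(b4,rmD)}, keep {free(right), robot_in(rmD)}, require {carry(b4,left), robot_in(rmD)}
    → {carry(b4,left), free(right), robot_in(rmD)}
  through step 1 (go(rmC,rmD)): drop {robot_in(rmD)}, keep {carry(b4,left), free(right)}, require {robot_in(rmC)}
    → {carry(b4,left), free(right), robot_in(rmC)}

== RESULT ==
["carry(b4,left)", "free(right)", "robot_in(rmC)"]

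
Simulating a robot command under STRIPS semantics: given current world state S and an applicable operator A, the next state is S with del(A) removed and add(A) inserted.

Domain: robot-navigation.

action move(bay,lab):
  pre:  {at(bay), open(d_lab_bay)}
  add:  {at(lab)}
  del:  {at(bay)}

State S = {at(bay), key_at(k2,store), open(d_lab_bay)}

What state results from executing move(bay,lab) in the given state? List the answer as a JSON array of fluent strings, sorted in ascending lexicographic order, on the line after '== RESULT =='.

Progress:
  pre ⊆ S: {at(bay), open(d_lab_bay)} ⊆ S  — applicable
  S \ del = {key_at(k2,store), open(d_lab_bay)}
  ∪ add   = {at(lab), key_at(k2,store), open(d_lab_bay)}

== RESULT ==
["at(lab)", "key_at(k2,store)", "open(d_lab_bay)"]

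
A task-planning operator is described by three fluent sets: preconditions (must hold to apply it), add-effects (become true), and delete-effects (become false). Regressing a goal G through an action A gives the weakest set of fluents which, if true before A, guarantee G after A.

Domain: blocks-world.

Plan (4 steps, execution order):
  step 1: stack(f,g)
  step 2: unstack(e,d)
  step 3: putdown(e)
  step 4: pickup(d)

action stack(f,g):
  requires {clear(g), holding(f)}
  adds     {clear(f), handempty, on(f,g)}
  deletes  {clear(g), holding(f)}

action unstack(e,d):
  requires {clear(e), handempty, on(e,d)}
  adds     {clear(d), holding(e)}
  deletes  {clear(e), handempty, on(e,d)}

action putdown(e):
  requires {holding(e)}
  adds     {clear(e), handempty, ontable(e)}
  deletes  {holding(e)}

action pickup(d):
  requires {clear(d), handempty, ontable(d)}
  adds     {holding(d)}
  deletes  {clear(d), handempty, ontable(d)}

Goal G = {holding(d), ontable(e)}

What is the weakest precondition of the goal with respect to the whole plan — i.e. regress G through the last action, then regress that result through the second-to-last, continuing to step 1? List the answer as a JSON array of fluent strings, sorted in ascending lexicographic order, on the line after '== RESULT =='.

Regress step by step:
  through step 4 (pickup(d)): drop {holding(d)}, keep {ontable(e)}, require {clear(d), handempty, ontable(d)}
    → {clear(d), handempty, ontable(d), ontable(e)}
  through step 3 (putdown(e)): drop {handempty, ontable(e)}, keep {clear(d), ontable(d)}, require {holding(e)}
    → {clear(d), holding(e), ontable(d)}
  through step 2 (unstack(e,d)): drop {clear(d), holding(e)}, keep {ontable(d)}, require {clear(e), handempty, on(e,d)}
    → {clear(e), handempty, on(e,d), ontable(d)}
  through step 1 (stack(f,g)): drop {handempty}, keep {clear(e), on(e,d), ontable(d)}, require {clear(g), holding(f)}
    → {clear(e), clear(g), holding(f), on(e,d), ontable(d)}

== RESULT ==
["clear(e)", "clear(g)", "holding(f)", "on(e,d)", "ontable(d)"]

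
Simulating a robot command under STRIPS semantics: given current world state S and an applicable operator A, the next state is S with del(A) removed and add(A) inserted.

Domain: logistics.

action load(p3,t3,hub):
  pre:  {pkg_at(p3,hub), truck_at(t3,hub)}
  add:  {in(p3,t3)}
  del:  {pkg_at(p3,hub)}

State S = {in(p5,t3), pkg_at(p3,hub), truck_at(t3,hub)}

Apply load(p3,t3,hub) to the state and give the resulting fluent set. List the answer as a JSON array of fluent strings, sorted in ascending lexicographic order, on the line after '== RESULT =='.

Progress:
  pre ⊆ S: {pkg_at(p3,hub), truck_at(t3,hub)} ⊆ S  — applicable
  S \ del = {in(p5,t3), truck_at(t3,hub)}
  ∪ add   = {in(p3,t3), in(p5,t3), truck_at(t3,hub)}

== RESULT ==
["in(p3,t3)", "in(p5,t3)", "truck_at(t3,hub)"]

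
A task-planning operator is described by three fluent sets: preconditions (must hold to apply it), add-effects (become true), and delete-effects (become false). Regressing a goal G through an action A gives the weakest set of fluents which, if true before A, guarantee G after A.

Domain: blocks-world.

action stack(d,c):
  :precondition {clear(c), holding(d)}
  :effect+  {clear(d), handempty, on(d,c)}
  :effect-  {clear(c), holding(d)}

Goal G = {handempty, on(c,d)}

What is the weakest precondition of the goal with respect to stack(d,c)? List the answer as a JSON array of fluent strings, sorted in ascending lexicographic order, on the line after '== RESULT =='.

Regress:
  G ∩ del = {}  (empty — regression defined)
  G \ add = {handempty, on(c,d)} \ {clear(d), handempty, on(d,c)} = {on(c,d)}
  ∪ pre   = {on(c,d)} ∪ {clear(c), holding(d)}
          = {clear(c), holding(d), on(c,d)}

== RESULT ==
["clear(c)", "holding(d)", "on(c,d)"]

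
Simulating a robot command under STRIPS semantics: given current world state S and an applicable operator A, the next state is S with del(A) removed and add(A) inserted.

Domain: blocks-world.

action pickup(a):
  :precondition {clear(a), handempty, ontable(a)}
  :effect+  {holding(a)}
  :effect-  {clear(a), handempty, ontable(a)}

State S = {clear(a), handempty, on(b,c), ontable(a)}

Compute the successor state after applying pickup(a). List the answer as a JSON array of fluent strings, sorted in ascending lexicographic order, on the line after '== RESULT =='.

Progress:
  pre ⊆ S: {clear(a), handempty, ontable(a)} ⊆ S  — applicable
  S \ del = {on(b,c)}
  ∪ add   = {holding(a), on(b,c)}

== RESULT ==
["holding(a)", "on(b,c)"]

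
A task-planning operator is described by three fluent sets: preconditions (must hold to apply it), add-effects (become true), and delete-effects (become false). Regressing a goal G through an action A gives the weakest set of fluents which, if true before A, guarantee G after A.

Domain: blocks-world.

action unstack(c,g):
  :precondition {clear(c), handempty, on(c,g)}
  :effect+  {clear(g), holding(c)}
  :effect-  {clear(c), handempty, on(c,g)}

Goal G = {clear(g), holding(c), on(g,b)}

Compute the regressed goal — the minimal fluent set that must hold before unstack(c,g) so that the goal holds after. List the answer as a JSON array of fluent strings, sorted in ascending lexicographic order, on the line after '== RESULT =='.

Regress:
  G ∩ del = {}  (empty — regression defined)
  G \ add = {clear(g), holding(c), on(g,b)} \ {clear(g), holding(c)} = {on(g,b)}
  ∪ pre   = {on(g,b)} ∪ {clear(c), handempty, on(c,g)}
          = {clear(c), handempty, on(c,g), on(g,b)}

== RESULT ==
["clear(c)", "handempty", "on(c,g)", "on(g,b)"]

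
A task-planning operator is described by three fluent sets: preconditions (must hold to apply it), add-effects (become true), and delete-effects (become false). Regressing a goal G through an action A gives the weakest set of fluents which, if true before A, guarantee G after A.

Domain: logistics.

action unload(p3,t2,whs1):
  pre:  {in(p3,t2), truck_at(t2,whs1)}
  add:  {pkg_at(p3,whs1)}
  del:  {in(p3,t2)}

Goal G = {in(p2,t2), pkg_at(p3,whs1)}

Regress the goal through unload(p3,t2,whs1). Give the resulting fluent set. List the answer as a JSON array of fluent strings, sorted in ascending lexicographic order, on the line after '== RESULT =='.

Compute (G \ add) ∪ pre:
  G ∩ del = {}  (empty — regression defined)
  G \ add = {in(p2,t2), pkg_at(p3,whs1)} \ {pkg_at(p3,whs1)} = {in(p2,t2)}
  ∪ pre   = {in(p2,t2)} ∪ {in(p3,t2), truck_at(t2,whs1)}
          = {in(p2,t2), in(p3,t2), truck_at(t2,whs1)}

== RESULT ==
["in(p2,t2)", "in(p3,t2)", "truck_at(t2,whs1)"]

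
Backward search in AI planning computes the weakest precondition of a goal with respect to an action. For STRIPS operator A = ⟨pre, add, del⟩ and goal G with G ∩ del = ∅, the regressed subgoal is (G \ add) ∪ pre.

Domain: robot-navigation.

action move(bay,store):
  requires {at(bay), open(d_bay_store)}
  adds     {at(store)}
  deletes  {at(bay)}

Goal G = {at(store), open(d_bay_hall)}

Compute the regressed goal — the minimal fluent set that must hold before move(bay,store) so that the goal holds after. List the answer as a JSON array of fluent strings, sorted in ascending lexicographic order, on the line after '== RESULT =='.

Compute (G \ add) ∪ pre:
  G ∩ del = {}  (empty — regression defined)
  G \ add = {at(store), open(d_bay_hall)} \ {at(store)} = {open(d_bay_hall)}
  ∪ pre   = {open(d_bay_hall)} ∪ {at(bay), open(d_bay_store)}
          = {at(bay), open(d_bay_hall), open(d_bay_store)}

== RESULT ==
["at(bay)", "open(d_bay_hall)", "open(d_bay_store)"]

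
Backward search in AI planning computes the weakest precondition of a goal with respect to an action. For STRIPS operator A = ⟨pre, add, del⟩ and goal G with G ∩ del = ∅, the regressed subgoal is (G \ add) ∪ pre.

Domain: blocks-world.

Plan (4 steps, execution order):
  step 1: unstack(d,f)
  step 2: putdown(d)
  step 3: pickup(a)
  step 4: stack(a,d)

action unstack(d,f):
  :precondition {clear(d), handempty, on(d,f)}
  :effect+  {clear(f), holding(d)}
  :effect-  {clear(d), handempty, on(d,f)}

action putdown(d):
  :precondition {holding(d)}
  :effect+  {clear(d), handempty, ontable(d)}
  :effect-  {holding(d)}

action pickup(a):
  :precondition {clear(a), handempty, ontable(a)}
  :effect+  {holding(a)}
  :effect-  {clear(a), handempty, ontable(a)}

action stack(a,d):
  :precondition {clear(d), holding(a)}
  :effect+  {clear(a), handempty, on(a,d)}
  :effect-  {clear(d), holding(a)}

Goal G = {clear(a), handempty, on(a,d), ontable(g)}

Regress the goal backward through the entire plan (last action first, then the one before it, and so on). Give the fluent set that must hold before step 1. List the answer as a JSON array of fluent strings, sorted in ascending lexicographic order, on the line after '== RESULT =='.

Work backward from the goal:
  through step 4 (stack(a,d)): drop {clear(a), handempty, on(a,d)}, keep {ontable(g)}, require {clear(d), holding(a)}
    → {clear(d), holding(a), ontable(g)}
  through step 3 (pickup(a)): drop {holding(a)}, keep {clear(d), ontable(g)}, require {clear(a), handempty, ontable(a)}
    → {clear(a), clear(d), handempty, ontable(a), ontable(g)}
  through step 2 (putdown(d)): drop {clear(d), handempty}, keep {clear(a), ontable(a), ontable(g)}, require {holding(d)}
    → {clear(a), holding(d), ontable(a), ontable(g)}
  through step 1 (unstack(d,f)): drop {holding(d)}, keep {clear(a), ontable(a), ontable(g)}, require {clear(d), handempty, on(d,f)}
    → {clear(a), clear(d), handempty, on(d,f), ontable(a), ontable(g)}

== RESULT ==
["clear(a)", "clear(d)", "handempty", "on(d,f)", "ontable(a)", "ontable(g)"]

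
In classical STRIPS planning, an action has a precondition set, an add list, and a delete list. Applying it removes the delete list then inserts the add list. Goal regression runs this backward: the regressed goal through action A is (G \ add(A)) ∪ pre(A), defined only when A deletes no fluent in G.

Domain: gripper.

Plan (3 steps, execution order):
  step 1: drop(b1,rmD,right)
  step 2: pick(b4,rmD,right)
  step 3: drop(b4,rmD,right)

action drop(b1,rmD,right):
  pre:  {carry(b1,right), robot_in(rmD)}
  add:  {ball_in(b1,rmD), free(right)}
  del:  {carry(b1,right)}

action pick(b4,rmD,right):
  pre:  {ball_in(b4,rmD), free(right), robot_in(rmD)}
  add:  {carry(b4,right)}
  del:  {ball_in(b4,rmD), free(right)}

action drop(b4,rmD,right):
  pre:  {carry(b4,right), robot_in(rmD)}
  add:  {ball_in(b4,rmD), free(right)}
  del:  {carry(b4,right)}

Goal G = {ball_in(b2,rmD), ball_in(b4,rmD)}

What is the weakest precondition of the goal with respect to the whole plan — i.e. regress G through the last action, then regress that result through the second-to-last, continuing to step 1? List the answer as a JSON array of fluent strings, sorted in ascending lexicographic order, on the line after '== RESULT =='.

Regress step by step:
  through step 3 (drop(b4,rmD,right)): drop {ball_in(b4,rmD)}, keep {ball_in(b2,rmD)}, require {carry(b4,right), robot_in(rmD)}
    → {ball_in(b2,rmD), carry(b4,right), robot_in(rmD)}
  through step 2 (pick(b4,rmD,right)): drop {carry(b4,right)}, keep {ball_in(b2,rmD), robot_in(rmD)}, require {ball_in(b4,rmD), free(right), robot_in(rmD)}
    → {ball_in(b2,rmD), ball_in(b4,rmD), free(right), robot_in(rmD)}
  through step 1 (drop(b1,rmD,right)): drop {free(right)}, keep {ball_in(b2,rmD), ball_in(b4,rmD), robot_in(rmD)}, require {carry(b1,right), robot_in(rmD)}
    → {ball_in(b2,rmD), ball_in(b4,rmD), carry(b1,right), robot_in(rmD)}

== RESULT ==
["ball_in(b2,rmD)", "ball_in(b4,rmD)", "carry(b1,right)", "robot_in(rmD)"]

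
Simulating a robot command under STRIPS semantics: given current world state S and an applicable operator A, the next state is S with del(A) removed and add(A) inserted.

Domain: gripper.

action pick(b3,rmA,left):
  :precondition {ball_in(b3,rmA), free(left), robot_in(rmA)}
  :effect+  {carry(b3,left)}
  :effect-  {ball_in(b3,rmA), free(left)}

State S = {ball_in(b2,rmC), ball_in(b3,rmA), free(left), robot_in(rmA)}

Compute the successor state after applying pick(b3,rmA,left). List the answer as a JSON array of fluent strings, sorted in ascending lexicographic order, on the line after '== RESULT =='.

Progress:
  pre ⊆ S: {ball_in(b3,rmA), free(left), robot_in(rmA)} ⊆ S  — applicable
  S \ del = {ball_in(b2,rmC), robot_in(rmA)}
  ∪ add   = {ball_in(b2,rmC), carry(b3,left), robot_in(rmA)}

== RESULT ==
["ball_in(b2,rmC)", "carry(b3,left)", "robot_in(rmA)"]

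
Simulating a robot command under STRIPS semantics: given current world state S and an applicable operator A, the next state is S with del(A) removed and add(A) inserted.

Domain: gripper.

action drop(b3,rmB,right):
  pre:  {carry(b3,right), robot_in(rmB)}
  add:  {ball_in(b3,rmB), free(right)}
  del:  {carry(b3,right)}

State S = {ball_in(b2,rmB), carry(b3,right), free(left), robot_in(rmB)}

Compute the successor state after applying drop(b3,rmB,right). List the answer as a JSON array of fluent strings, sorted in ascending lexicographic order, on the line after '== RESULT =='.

Compute (S \ del) ∪ add:
  pre ⊆ S: {carry(b3,right), robot_in(rmB)} ⊆ S  — applicable
  S \ del = {ball_in(b2,rmB), free(left), robot_in(rmB)}
  ∪ add   = {ball_in(b2,rmB), ball_in(b3,rmB), free(left), free(right), robot_in(rmB)}

== RESULT ==
["ball_in(b2,rmB)", "ball_in(b3,rmB)", "free(left)", "free(right)", "robot_in(rmB)"]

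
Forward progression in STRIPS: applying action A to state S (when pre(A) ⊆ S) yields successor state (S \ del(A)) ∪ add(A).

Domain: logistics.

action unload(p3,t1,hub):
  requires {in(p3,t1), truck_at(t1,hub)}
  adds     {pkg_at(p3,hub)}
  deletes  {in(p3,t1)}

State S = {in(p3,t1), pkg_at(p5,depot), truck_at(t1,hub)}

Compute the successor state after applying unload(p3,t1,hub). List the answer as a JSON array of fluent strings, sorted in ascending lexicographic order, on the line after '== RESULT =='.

Compute (S \ del) ∪ add:
  pre ⊆ S: {in(p3,t1), truck_at(t1,hub)} ⊆ S  — applicable
  S \ del = {pkg_at(p5,depot), truck_at(t1,hub)}
  ∪ add   = {pkg_at(p3,hub), pkg_at(p5,depot), truck_at(t1,hub)}

== RESULT ==
["pkg_at(p3,hub)", "pkg_at(p5,depot)", "truck_at(t1,hub)"]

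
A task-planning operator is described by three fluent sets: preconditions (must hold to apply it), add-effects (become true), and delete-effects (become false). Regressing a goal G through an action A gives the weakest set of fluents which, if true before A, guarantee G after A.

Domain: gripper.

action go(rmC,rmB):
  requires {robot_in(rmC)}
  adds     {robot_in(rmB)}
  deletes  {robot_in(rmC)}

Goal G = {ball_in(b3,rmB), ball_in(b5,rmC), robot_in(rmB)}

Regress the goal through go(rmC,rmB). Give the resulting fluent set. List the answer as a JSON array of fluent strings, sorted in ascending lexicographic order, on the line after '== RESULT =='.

Compute (G \ add) ∪ pre:
  G ∩ del = {}  (empty — regression defined)
  G \ add = {ball_in(b3,rmB), ball_in(b5,rmC), robot_in(rmB)} \ {robot_in(rmB)} = {ball_in(b3,rmB), ball_in(b5,rmC)}
  ∪ pre   = {ball_in(b3,rmB), ball_in(b5,rmC)} ∪ {robot_in(rmC)}
          = {ball_in(b3,rmB), ball_in(b5,rmC), robot_in(rmC)}

== RESULT ==
["ball_in(b3,rmB)", "ball_in(b5,rmC)", "robot_in(rmC)"]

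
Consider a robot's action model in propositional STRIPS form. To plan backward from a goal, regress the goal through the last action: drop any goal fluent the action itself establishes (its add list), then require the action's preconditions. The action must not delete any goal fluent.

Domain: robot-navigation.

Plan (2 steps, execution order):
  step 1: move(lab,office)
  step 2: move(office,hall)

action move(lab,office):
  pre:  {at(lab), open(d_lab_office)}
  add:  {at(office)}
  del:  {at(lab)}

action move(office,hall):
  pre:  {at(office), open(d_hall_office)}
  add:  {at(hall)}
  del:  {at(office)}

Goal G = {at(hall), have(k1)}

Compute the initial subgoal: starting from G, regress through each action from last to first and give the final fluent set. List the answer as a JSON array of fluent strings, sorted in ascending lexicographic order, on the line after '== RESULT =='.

Work backward from the goal:
  through step 2 (move(office,hall)): drop {at(hall)}, keep {have(k1)}, require {at(office), open(d_hall_office)}
    → {at(office), have(k1), open(d_hall_office)}
  through step 1 (move(lab,office)): drop {at(office)}, keep {have(k1), open(d_hall_office)}, require {at(lab), open(d_lab_office)}
    → {at(lab), have(k1), open(d_hall_office), open(d_lab_office)}

== RESULT ==
["at(lab)", "have(k1)", "open(d_hall_office)", "open(d_lab_office)"]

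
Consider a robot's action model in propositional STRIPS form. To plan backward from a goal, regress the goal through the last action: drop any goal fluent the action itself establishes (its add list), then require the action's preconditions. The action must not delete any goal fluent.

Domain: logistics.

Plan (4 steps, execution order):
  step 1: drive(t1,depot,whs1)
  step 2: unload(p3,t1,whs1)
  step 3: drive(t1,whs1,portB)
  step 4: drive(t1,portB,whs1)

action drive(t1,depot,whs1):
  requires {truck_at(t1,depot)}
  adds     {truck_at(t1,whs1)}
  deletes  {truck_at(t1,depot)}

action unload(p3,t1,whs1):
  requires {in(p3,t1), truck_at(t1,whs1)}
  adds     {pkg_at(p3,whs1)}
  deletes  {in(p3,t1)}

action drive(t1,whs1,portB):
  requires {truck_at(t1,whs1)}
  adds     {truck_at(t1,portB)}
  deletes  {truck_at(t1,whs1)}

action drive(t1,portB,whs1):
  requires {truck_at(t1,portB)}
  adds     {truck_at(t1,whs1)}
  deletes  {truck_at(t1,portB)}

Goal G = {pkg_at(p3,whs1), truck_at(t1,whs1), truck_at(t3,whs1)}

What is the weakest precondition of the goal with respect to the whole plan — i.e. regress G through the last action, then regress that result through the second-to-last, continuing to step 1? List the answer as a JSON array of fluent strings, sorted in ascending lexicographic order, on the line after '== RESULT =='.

Work backward from the goal:
  through step 4 (drive(t1,portB,whs1)): drop {truck_at(t1,whs1)}, keep {pkg_at(p3,whs1), truck_at(t3,whs1)}, require {truck_at(t1,portB)}
    → {pkg_at(p3,whs1), truck_at(t1,portB), truck_at(t3,whs1)}
  through step 3 (drive(t1,whs1,portB)): drop {truck_at(t1,portB)}, keep {pkg_at(p3,whs1), truck_at(t3,whs1)}, require {truck_at(t1,whs1)}
    → {pkg_at(p3,whs1), truck_at(t1,whs1), truck_at(t3,whs1)}
  through step 2 (unload(p3,t1,whs1)): drop {pkg_at(p3,whs1)}, keep {truck_at(t1,whs1), truck_at(t3,whs1)}, require {in(p3,t1), truck_at(t1,whs1)}
    → {in(p3,t1), truck_at(t1,whs1), truck_at(t3,whs1)}
  through step 1 (drive(t1,depot,whs1)): drop {truck_at(t1,whs1)}, keep {in(p3,t1), truck_at(t3,whs1)}, require {truck_at(t1,depot)}
    → {in(p3,t1), truck_at(t1,depot), truck_at(t3,whs1)}

== RESULT ==
["in(p3,t1)", "truck_at(t1,depot)", "truck_at(t3,whs1)"]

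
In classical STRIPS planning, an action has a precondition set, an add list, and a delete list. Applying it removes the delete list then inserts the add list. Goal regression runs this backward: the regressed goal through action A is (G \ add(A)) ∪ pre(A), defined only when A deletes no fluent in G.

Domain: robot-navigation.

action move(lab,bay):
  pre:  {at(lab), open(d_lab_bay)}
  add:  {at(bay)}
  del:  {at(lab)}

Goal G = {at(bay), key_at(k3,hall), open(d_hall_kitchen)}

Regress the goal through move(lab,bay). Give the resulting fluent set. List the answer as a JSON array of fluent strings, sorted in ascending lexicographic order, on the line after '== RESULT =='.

Regress:
  G ∩ del = {}  (empty — regression defined)
  G \ add = {at(bay), key_at(k3,hall), open(d_hall_kitchen)} \ {at(bay)} = {key_at(k3,hall), open(d_hall_kitchen)}
  ∪ pre   = {key_at(k3,hall), open(d_hall_kitchen)} ∪ {at(lab), open(d_lab_bay)}
          = {at(lab), key_at(k3,hall), open(d_hall_kitchen), open(d_lab_bay)}

== RESULT ==
["at(lab)", "key_at(k3,hall)", "open(d_hall_kitchen)", "open(d_lab_bay)"]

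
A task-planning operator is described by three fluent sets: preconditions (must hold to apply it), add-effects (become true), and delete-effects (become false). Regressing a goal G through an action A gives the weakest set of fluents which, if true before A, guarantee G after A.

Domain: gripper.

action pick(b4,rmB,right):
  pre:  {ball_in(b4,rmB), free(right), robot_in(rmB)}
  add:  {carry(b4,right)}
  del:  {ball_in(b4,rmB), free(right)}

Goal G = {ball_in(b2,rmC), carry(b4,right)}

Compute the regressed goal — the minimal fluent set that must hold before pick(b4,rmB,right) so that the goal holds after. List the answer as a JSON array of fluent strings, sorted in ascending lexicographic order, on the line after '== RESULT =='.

Regress:
  G ∩ del = {}  (empty — regression defined)
  G \ add = {ball_in(b2,rmC), carry(b4,right)} \ {carry(b4,right)} = {ball_in(b2,rmC)}
  ∪ pre   = {ball_in(b2,rmC)} ∪ {ball_in(b4,rmB), free(right), robot_in(rmB)}
          = {ball_in(b2,rmC), ball_in(b4,rmB), free(right), robot_in(rmB)}

== RESULT ==
["ball_in(b2,rmC)", "ball_in(b4,rmB)", "free(right)", "robot_in(rmB)"]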